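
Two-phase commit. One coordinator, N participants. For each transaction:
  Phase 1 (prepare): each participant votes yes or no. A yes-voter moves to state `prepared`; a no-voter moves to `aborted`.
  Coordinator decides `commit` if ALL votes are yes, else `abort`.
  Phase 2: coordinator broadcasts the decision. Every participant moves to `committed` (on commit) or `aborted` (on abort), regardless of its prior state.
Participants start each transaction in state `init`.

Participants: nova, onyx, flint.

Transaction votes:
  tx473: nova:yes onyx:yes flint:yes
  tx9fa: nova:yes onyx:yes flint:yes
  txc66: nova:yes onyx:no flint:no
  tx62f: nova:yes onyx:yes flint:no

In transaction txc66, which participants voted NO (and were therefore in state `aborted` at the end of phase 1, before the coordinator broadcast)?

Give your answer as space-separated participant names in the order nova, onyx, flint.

Txn txc66 phase 1: nova yes -> prepared; onyx no -> aborted; flint no -> aborted

Answer: onyx flint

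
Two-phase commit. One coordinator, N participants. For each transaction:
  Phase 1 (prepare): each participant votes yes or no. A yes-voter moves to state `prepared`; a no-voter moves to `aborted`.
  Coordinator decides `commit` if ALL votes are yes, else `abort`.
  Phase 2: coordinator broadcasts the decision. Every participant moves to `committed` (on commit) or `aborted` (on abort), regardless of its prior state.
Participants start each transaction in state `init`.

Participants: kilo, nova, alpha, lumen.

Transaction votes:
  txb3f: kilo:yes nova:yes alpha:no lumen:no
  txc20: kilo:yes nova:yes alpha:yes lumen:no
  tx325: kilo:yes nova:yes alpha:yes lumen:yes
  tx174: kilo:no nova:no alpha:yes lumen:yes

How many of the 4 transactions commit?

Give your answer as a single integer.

txb3f: no from alpha, lumen -> abort (commits=0)
txc20: no from lumen -> abort (commits=0)
tx325: all yes -> commit (commits=1)
tx174: no from kilo, nova -> abort (commits=1)

Answer: 1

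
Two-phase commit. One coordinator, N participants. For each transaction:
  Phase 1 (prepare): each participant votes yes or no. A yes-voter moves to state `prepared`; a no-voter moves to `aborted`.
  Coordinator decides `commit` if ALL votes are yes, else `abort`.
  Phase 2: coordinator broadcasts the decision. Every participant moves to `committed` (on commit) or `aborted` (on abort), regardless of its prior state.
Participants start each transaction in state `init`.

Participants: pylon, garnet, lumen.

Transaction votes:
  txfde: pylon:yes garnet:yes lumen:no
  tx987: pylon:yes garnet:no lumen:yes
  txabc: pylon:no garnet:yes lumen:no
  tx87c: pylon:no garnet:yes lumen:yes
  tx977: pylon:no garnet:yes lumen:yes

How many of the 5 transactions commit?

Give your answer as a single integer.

Answer: 0

Derivation:
txfde: no from lumen -> abort (commits=0)
tx987: no from garnet -> abort (commits=0)
txabc: no from pylon, lumen -> abort (commits=0)
tx87c: no from pylon -> abort (commits=0)
tx977: no from pylon -> abort (commits=0)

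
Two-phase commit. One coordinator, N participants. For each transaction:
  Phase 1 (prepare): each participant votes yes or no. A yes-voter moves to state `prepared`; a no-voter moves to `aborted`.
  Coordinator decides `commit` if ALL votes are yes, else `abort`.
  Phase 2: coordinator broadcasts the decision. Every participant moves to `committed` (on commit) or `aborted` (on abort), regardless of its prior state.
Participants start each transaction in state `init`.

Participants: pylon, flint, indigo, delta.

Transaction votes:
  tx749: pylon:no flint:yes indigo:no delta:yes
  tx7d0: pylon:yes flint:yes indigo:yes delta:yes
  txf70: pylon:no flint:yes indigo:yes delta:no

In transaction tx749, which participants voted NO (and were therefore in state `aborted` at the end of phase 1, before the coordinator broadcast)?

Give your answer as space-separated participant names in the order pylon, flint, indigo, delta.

Answer: pylon indigo

Derivation:
Txn tx749 phase 1: pylon no -> aborted; flint yes -> prepared; indigo no -> aborted; delta yes -> prepared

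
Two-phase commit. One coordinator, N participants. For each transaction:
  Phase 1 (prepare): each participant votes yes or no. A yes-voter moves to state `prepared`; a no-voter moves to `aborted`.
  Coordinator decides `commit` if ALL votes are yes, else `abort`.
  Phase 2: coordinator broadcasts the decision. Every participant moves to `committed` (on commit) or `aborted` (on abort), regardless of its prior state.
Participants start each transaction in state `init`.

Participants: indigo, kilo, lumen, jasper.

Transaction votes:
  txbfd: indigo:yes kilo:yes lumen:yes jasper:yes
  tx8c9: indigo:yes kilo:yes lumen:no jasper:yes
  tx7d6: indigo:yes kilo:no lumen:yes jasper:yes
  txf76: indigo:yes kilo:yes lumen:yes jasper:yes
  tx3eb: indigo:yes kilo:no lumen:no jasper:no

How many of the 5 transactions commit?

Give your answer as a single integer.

txbfd: all yes -> commit (commits=1)
tx8c9: no from lumen -> abort (commits=1)
tx7d6: no from kilo -> abort (commits=1)
txf76: all yes -> commit (commits=2)
tx3eb: no from kilo, lumen, jasper -> abort (commits=2)

Answer: 2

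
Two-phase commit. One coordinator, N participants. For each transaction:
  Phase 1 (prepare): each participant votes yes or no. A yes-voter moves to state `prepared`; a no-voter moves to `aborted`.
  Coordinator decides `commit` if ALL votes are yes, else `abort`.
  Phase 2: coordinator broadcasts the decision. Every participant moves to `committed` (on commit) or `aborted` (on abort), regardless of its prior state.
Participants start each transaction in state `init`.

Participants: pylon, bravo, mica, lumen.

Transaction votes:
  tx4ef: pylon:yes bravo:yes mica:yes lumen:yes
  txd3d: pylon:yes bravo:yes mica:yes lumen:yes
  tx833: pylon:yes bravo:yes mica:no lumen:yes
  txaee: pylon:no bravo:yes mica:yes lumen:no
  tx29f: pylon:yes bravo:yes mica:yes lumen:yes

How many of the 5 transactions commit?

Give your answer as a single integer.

Answer: 3

Derivation:
tx4ef: all yes -> commit (commits=1)
txd3d: all yes -> commit (commits=2)
tx833: no from mica -> abort (commits=2)
txaee: no from pylon, lumen -> abort (commits=2)
tx29f: all yes -> commit (commits=3)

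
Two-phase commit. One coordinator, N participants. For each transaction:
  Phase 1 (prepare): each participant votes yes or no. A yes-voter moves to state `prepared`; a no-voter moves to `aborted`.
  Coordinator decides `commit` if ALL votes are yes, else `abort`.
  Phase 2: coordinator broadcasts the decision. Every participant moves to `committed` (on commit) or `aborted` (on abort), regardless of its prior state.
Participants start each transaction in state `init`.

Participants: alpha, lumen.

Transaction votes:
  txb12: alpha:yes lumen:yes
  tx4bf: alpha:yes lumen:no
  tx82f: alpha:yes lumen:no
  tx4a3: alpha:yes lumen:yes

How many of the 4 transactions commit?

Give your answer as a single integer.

Answer: 2

Derivation:
txb12: all yes -> commit (commits=1)
tx4bf: no from lumen -> abort (commits=1)
tx82f: no from lumen -> abort (commits=1)
tx4a3: all yes -> commit (commits=2)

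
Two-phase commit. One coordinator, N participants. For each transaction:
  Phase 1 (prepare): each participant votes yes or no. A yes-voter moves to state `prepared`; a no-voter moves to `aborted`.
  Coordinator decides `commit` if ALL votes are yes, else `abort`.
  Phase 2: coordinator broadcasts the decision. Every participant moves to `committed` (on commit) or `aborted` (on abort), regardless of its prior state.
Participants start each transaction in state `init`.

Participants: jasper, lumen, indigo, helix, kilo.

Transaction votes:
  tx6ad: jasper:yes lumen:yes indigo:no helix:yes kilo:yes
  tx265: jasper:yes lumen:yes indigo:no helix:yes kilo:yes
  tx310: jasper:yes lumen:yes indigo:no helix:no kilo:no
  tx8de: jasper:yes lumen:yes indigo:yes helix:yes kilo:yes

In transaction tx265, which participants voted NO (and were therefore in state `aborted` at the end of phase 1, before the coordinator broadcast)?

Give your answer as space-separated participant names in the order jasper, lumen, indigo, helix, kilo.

Txn tx265 phase 1: jasper yes -> prepared; lumen yes -> prepared; indigo no -> aborted; helix yes -> prepared; kilo yes -> prepared

Answer: indigo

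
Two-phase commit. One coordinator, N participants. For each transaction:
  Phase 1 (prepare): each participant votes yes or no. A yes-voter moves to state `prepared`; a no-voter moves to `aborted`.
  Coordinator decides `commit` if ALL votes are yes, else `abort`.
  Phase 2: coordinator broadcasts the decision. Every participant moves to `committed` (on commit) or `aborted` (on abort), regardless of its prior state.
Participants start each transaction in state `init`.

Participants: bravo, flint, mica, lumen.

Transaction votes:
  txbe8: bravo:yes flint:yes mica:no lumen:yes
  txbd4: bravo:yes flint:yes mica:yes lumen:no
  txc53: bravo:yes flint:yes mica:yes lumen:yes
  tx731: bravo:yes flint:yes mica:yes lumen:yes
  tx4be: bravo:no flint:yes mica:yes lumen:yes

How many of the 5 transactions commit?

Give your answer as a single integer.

Answer: 2

Derivation:
txbe8: no from mica -> abort (commits=0)
txbd4: no from lumen -> abort (commits=0)
txc53: all yes -> commit (commits=1)
tx731: all yes -> commit (commits=2)
tx4be: no from bravo -> abort (commits=2)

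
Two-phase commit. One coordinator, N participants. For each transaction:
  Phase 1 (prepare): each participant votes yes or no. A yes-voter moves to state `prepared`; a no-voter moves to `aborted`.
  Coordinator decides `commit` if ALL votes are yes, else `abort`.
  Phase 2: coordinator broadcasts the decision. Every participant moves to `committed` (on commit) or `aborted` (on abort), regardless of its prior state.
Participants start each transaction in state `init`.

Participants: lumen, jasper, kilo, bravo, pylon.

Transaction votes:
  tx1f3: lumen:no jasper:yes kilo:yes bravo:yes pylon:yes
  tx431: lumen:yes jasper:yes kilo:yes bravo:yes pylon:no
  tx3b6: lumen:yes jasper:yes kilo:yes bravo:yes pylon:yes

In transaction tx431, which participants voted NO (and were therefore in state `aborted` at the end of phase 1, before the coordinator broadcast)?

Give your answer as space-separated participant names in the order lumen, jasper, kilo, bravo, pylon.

Answer: pylon

Derivation:
Txn tx431 phase 1: lumen yes -> prepared; jasper yes -> prepared; kilo yes -> prepared; bravo yes -> prepared; pylon no -> aborted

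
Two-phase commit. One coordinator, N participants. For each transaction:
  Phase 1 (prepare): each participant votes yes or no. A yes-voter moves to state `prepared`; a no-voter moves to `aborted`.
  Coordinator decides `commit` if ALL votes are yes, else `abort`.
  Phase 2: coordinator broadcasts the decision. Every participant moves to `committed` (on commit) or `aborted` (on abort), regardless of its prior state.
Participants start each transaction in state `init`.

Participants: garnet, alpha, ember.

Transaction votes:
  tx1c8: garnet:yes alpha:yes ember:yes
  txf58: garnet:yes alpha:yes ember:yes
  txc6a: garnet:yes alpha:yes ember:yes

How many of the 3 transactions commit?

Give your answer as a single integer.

Answer: 3

Derivation:
tx1c8: all yes -> commit (commits=1)
txf58: all yes -> commit (commits=2)
txc6a: all yes -> commit (commits=3)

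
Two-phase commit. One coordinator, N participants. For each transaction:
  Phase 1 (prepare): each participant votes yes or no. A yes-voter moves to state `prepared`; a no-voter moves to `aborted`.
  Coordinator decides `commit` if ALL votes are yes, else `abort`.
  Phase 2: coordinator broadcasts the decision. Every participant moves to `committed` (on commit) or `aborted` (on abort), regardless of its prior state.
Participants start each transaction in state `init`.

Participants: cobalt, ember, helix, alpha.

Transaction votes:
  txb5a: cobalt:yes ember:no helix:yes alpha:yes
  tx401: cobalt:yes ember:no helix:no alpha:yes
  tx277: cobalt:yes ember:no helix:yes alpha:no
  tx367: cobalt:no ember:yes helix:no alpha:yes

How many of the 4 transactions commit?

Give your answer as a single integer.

txb5a: no from ember -> abort (commits=0)
tx401: no from ember, helix -> abort (commits=0)
tx277: no from ember, alpha -> abort (commits=0)
tx367: no from cobalt, helix -> abort (commits=0)

Answer: 0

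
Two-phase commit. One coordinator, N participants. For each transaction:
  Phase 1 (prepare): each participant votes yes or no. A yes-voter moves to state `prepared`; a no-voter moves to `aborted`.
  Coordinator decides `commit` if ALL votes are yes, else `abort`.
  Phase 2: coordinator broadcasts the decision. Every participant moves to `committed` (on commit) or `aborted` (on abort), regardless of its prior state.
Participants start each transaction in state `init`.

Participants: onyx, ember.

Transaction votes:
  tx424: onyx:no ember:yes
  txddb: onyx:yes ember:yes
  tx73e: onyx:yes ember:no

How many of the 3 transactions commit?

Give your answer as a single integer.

tx424: no from onyx -> abort (commits=0)
txddb: all yes -> commit (commits=1)
tx73e: no from ember -> abort (commits=1)

Answer: 1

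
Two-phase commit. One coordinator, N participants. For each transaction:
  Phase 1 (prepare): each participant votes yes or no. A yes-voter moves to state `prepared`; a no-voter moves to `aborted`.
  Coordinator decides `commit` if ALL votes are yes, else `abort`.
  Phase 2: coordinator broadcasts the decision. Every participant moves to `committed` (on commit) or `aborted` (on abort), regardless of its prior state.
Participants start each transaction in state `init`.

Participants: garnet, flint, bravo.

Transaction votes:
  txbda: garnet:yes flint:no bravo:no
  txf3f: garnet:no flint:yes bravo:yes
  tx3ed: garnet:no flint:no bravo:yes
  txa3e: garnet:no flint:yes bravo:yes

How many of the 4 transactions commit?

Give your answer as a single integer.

Answer: 0

Derivation:
txbda: no from flint, bravo -> abort (commits=0)
txf3f: no from garnet -> abort (commits=0)
tx3ed: no from garnet, flint -> abort (commits=0)
txa3e: no from garnet -> abort (commits=0)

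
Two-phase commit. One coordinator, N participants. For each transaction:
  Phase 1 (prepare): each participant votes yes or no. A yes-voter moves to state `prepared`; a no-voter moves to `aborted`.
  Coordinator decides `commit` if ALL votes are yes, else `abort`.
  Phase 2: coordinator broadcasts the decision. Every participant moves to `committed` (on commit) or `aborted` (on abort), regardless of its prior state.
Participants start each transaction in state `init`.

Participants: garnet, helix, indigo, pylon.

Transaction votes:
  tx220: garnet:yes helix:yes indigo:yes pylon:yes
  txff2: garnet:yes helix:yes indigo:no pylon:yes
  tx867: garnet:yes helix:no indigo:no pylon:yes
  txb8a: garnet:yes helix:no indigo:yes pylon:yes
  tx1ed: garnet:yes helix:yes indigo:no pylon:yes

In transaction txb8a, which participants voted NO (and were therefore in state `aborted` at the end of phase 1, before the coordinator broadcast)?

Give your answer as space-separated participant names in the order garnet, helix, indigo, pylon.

Txn txb8a phase 1: garnet yes -> prepared; helix no -> aborted; indigo yes -> prepared; pylon yes -> prepared

Answer: helix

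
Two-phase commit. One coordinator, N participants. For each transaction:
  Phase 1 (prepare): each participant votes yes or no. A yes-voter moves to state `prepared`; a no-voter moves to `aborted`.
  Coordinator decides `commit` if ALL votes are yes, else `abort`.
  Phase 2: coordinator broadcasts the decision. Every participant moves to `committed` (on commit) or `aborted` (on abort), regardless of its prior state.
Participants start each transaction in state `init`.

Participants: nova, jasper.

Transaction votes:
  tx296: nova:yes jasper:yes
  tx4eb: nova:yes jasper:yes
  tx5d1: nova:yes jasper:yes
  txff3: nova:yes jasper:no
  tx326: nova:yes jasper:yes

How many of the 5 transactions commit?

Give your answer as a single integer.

tx296: all yes -> commit (commits=1)
tx4eb: all yes -> commit (commits=2)
tx5d1: all yes -> commit (commits=3)
txff3: no from jasper -> abort (commits=3)
tx326: all yes -> commit (commits=4)

Answer: 4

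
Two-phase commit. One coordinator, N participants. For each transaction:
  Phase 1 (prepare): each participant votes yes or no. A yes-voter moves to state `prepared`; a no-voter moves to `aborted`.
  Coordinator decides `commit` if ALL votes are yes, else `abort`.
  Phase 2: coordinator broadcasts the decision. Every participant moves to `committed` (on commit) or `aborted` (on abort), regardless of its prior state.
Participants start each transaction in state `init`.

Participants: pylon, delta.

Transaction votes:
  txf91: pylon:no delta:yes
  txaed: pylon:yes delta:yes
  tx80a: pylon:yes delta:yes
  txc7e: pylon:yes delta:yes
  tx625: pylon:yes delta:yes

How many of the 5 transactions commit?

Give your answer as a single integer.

txf91: no from pylon -> abort (commits=0)
txaed: all yes -> commit (commits=1)
tx80a: all yes -> commit (commits=2)
txc7e: all yes -> commit (commits=3)
tx625: all yes -> commit (commits=4)

Answer: 4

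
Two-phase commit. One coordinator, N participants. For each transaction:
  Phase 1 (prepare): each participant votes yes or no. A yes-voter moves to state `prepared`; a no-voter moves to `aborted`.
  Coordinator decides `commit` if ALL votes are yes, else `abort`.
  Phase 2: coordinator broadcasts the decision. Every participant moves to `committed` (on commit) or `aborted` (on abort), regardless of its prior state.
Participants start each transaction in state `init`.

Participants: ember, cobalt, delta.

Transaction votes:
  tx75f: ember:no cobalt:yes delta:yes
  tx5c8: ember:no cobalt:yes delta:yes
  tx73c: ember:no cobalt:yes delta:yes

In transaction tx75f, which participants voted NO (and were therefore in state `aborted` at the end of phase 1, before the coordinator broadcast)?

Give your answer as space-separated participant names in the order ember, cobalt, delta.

Txn tx75f phase 1: ember no -> aborted; cobalt yes -> prepared; delta yes -> prepared

Answer: ember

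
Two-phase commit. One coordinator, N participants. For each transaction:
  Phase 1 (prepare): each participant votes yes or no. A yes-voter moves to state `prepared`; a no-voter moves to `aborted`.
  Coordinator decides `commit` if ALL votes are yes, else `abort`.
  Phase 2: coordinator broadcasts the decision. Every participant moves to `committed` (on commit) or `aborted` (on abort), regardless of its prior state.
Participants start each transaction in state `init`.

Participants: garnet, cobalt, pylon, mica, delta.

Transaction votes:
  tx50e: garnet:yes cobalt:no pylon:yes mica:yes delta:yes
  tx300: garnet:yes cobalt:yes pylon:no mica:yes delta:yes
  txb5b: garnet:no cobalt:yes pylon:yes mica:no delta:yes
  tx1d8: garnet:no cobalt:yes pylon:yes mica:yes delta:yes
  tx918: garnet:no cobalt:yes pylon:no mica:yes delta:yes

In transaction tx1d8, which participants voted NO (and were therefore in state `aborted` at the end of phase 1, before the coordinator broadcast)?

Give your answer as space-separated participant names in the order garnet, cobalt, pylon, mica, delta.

Txn tx1d8 phase 1: garnet no -> aborted; cobalt yes -> prepared; pylon yes -> prepared; mica yes -> prepared; delta yes -> prepared

Answer: garnet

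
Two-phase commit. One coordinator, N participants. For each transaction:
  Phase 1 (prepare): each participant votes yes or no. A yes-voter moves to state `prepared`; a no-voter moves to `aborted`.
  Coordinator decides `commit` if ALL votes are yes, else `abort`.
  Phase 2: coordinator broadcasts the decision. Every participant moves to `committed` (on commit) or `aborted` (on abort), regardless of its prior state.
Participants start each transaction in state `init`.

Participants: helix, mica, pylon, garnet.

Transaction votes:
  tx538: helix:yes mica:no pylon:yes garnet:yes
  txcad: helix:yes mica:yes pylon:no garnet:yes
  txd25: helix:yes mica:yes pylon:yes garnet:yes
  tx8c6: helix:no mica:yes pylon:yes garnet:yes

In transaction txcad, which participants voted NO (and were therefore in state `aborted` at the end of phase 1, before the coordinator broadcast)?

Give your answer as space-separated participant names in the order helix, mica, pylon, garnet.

Answer: pylon

Derivation:
Txn txcad phase 1: helix yes -> prepared; mica yes -> prepared; pylon no -> aborted; garnet yes -> prepared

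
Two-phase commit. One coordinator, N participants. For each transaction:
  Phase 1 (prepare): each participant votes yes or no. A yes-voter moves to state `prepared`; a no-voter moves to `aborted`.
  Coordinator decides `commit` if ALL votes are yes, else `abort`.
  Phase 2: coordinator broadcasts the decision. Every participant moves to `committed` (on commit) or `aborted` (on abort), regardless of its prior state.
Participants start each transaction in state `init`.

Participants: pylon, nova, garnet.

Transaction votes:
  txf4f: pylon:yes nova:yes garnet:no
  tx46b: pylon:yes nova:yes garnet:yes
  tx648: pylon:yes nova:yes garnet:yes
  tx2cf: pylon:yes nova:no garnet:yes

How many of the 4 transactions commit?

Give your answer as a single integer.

txf4f: no from garnet -> abort (commits=0)
tx46b: all yes -> commit (commits=1)
tx648: all yes -> commit (commits=2)
tx2cf: no from nova -> abort (commits=2)

Answer: 2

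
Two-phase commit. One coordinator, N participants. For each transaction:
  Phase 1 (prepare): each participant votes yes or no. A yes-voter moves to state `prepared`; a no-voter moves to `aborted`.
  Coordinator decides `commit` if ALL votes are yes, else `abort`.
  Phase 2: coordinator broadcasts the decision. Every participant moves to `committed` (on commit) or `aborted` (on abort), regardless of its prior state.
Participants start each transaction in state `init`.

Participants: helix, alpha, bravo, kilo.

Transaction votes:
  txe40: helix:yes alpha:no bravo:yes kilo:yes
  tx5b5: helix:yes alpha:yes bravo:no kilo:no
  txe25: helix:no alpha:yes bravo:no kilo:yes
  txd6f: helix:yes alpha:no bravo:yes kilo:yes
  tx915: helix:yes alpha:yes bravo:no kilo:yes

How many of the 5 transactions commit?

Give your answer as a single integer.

txe40: no from alpha -> abort (commits=0)
tx5b5: no from bravo, kilo -> abort (commits=0)
txe25: no from helix, bravo -> abort (commits=0)
txd6f: no from alpha -> abort (commits=0)
tx915: no from bravo -> abort (commits=0)

Answer: 0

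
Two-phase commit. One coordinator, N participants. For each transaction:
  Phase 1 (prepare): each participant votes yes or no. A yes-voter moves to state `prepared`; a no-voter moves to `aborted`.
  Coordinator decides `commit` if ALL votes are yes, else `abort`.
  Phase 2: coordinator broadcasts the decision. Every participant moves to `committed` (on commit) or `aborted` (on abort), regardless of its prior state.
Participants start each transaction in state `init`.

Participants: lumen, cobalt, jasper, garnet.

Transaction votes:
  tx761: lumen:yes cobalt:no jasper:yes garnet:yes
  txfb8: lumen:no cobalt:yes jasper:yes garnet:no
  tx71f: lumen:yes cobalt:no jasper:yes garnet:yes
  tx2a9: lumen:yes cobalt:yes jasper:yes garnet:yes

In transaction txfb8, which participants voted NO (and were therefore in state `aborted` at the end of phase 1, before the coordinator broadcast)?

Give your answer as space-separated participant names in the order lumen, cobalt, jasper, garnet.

Answer: lumen garnet

Derivation:
Txn txfb8 phase 1: lumen no -> aborted; cobalt yes -> prepared; jasper yes -> prepared; garnet no -> aborted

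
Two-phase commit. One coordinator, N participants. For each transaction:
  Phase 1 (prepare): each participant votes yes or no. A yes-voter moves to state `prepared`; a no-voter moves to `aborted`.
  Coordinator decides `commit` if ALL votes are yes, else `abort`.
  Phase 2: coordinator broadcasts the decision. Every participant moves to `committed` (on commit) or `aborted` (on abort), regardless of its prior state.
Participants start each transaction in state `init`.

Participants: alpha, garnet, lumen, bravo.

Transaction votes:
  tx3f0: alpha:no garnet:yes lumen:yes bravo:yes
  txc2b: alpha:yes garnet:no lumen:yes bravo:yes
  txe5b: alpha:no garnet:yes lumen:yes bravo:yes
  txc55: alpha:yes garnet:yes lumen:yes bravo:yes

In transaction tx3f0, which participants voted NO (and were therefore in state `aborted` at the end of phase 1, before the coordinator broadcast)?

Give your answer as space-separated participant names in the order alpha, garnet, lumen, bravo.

Answer: alpha

Derivation:
Txn tx3f0 phase 1: alpha no -> aborted; garnet yes -> prepared; lumen yes -> prepared; bravo yes -> prepared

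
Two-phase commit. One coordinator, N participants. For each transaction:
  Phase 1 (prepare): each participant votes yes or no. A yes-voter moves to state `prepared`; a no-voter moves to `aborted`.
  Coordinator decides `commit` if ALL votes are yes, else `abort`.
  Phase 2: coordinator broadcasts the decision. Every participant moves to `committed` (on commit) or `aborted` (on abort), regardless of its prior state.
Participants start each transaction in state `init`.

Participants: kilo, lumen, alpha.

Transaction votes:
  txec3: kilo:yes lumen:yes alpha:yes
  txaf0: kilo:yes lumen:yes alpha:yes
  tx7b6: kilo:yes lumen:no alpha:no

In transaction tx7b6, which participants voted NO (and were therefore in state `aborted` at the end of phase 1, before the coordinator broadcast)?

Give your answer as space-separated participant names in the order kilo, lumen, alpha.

Txn tx7b6 phase 1: kilo yes -> prepared; lumen no -> aborted; alpha no -> aborted

Answer: lumen alpha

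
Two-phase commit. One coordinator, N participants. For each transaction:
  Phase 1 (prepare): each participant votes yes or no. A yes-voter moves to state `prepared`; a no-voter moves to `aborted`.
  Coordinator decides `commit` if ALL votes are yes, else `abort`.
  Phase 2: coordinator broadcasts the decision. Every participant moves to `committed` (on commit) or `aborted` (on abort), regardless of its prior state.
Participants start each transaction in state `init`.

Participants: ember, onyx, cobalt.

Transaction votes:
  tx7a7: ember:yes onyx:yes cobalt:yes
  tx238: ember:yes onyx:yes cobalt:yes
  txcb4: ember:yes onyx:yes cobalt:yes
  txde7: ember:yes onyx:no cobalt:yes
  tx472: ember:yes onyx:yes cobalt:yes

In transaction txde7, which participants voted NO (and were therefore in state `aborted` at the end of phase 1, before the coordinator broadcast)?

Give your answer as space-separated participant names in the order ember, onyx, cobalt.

Answer: onyx

Derivation:
Txn txde7 phase 1: ember yes -> prepared; onyx no -> aborted; cobalt yes -> prepared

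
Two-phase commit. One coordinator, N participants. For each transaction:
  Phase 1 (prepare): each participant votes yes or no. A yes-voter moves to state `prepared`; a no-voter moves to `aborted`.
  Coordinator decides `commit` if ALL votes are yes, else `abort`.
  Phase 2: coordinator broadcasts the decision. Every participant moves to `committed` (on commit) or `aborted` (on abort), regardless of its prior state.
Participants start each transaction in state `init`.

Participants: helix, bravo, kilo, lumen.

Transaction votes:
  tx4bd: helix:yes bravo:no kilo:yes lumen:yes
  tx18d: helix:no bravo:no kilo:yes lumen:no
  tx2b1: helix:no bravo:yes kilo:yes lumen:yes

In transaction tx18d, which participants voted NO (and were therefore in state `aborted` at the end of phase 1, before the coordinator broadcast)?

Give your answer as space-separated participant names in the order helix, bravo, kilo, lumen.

Txn tx18d phase 1: helix no -> aborted; bravo no -> aborted; kilo yes -> prepared; lumen no -> aborted

Answer: helix bravo lumen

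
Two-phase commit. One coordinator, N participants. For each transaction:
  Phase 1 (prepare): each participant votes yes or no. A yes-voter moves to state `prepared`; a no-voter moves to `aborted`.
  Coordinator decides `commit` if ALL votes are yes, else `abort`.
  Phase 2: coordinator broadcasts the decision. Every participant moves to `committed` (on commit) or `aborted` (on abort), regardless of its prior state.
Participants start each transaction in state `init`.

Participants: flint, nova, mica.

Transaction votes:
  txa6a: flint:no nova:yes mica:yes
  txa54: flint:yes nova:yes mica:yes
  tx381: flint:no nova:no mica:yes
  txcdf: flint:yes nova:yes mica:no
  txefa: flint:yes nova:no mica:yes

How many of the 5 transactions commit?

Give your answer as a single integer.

Answer: 1

Derivation:
txa6a: no from flint -> abort (commits=0)
txa54: all yes -> commit (commits=1)
tx381: no from flint, nova -> abort (commits=1)
txcdf: no from mica -> abort (commits=1)
txefa: no from nova -> abort (commits=1)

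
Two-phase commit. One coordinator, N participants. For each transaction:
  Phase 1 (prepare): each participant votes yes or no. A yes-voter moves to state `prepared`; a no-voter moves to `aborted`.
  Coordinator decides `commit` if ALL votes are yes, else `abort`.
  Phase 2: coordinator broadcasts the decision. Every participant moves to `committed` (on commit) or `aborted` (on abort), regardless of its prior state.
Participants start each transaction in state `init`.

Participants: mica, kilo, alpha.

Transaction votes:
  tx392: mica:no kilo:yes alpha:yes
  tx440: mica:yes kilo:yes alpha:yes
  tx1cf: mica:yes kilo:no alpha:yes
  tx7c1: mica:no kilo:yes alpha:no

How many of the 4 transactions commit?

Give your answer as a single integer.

tx392: no from mica -> abort (commits=0)
tx440: all yes -> commit (commits=1)
tx1cf: no from kilo -> abort (commits=1)
tx7c1: no from mica, alpha -> abort (commits=1)

Answer: 1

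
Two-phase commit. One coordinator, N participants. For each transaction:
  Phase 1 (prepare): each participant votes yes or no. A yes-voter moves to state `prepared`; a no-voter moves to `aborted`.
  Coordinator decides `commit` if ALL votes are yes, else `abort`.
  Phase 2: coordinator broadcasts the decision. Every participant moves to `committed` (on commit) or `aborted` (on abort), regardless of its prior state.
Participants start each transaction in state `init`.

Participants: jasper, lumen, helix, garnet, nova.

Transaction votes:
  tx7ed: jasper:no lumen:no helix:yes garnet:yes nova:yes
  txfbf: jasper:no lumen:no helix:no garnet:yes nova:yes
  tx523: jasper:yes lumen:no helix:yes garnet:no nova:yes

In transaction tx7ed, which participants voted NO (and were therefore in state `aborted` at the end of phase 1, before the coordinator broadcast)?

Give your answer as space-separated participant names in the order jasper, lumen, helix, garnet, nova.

Answer: jasper lumen

Derivation:
Txn tx7ed phase 1: jasper no -> aborted; lumen no -> aborted; helix yes -> prepared; garnet yes -> prepared; nova yes -> prepared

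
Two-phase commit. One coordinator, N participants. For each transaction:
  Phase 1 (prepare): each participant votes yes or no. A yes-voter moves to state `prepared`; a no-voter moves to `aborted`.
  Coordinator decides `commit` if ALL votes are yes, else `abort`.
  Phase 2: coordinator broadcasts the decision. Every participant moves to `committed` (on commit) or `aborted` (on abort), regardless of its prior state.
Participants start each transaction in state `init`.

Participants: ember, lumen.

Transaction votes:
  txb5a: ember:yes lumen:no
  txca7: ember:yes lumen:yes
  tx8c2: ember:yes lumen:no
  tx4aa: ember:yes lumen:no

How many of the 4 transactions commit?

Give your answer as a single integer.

Answer: 1

Derivation:
txb5a: no from lumen -> abort (commits=0)
txca7: all yes -> commit (commits=1)
tx8c2: no from lumen -> abort (commits=1)
tx4aa: no from lumen -> abort (commits=1)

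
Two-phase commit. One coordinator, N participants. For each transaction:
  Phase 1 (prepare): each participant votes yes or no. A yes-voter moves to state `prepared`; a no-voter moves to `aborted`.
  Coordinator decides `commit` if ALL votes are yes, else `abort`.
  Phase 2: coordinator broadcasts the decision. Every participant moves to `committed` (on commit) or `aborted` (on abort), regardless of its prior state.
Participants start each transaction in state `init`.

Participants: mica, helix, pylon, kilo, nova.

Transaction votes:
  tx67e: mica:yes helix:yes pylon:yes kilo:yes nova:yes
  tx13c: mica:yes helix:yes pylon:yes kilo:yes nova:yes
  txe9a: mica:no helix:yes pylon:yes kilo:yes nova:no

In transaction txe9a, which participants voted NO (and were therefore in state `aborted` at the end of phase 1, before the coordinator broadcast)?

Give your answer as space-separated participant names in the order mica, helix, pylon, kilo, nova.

Txn txe9a phase 1: mica no -> aborted; helix yes -> prepared; pylon yes -> prepared; kilo yes -> prepared; nova no -> aborted

Answer: mica nova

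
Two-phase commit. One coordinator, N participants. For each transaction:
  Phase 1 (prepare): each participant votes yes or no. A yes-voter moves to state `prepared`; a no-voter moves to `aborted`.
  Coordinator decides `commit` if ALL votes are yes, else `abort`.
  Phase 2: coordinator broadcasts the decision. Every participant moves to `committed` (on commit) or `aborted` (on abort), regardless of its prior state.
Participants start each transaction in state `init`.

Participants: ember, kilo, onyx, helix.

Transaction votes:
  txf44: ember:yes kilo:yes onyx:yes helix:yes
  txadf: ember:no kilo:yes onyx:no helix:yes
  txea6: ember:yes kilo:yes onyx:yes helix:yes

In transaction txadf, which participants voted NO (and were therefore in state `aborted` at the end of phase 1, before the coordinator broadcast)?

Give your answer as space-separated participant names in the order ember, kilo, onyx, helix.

Txn txadf phase 1: ember no -> aborted; kilo yes -> prepared; onyx no -> aborted; helix yes -> prepared

Answer: ember onyx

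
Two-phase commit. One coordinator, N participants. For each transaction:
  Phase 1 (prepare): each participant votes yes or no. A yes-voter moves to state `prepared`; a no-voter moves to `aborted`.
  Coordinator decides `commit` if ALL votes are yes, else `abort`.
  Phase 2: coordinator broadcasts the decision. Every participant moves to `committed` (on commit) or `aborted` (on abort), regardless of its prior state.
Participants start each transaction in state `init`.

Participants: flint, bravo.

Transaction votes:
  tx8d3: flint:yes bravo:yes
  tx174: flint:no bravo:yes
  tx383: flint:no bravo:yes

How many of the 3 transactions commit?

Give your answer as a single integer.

Answer: 1

Derivation:
tx8d3: all yes -> commit (commits=1)
tx174: no from flint -> abort (commits=1)
tx383: no from flint -> abort (commits=1)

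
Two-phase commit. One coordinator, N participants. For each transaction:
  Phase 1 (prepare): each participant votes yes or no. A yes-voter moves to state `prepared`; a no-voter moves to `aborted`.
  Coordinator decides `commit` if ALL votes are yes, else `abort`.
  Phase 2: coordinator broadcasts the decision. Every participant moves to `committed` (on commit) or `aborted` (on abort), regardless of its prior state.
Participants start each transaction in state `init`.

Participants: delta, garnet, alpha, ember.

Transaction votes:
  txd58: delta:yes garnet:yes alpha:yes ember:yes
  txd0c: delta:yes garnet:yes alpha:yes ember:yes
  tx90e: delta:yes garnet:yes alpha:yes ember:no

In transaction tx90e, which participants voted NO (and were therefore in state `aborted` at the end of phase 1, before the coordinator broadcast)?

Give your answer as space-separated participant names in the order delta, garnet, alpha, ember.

Answer: ember

Derivation:
Txn tx90e phase 1: delta yes -> prepared; garnet yes -> prepared; alpha yes -> prepared; ember no -> aborted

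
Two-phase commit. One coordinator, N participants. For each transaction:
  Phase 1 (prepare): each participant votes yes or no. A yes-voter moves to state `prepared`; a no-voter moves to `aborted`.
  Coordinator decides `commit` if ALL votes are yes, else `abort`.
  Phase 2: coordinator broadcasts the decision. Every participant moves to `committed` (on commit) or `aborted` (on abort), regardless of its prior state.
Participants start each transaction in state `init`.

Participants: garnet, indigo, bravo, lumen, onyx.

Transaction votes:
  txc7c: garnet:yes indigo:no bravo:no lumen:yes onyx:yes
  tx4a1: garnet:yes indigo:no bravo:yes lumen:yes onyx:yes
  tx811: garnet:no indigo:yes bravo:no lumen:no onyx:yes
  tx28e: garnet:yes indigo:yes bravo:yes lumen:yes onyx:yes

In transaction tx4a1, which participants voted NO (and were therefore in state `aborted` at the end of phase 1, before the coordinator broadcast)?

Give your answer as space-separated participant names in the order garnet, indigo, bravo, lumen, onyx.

Txn tx4a1 phase 1: garnet yes -> prepared; indigo no -> aborted; bravo yes -> prepared; lumen yes -> prepared; onyx yes -> prepared

Answer: indigo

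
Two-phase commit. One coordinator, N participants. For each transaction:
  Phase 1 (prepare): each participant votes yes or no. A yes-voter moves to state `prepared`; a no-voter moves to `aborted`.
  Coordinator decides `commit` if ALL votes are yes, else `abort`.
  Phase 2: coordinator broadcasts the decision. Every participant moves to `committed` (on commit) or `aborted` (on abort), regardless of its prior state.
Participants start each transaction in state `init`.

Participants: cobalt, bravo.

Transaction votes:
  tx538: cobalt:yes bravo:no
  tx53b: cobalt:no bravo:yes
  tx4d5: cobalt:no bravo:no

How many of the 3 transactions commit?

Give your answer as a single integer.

tx538: no from bravo -> abort (commits=0)
tx53b: no from cobalt -> abort (commits=0)
tx4d5: no from cobalt, bravo -> abort (commits=0)

Answer: 0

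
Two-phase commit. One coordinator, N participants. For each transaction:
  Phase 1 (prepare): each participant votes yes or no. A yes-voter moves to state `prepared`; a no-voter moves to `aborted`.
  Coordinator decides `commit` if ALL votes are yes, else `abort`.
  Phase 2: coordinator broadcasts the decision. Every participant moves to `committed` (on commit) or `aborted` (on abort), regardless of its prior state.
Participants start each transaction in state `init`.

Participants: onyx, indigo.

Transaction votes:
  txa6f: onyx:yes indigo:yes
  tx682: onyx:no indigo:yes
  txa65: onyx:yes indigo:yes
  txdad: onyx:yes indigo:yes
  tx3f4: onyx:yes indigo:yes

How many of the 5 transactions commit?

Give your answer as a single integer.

txa6f: all yes -> commit (commits=1)
tx682: no from onyx -> abort (commits=1)
txa65: all yes -> commit (commits=2)
txdad: all yes -> commit (commits=3)
tx3f4: all yes -> commit (commits=4)

Answer: 4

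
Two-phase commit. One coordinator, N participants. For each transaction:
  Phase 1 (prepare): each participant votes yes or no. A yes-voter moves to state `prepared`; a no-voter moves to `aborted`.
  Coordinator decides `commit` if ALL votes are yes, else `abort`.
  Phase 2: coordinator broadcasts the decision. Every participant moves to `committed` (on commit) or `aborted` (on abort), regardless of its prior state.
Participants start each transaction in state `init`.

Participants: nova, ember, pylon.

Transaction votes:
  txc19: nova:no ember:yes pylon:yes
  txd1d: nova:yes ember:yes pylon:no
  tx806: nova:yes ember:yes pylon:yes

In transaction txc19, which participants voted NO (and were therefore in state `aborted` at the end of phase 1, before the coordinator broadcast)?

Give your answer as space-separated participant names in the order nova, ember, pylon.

Answer: nova

Derivation:
Txn txc19 phase 1: nova no -> aborted; ember yes -> prepared; pylon yes -> prepared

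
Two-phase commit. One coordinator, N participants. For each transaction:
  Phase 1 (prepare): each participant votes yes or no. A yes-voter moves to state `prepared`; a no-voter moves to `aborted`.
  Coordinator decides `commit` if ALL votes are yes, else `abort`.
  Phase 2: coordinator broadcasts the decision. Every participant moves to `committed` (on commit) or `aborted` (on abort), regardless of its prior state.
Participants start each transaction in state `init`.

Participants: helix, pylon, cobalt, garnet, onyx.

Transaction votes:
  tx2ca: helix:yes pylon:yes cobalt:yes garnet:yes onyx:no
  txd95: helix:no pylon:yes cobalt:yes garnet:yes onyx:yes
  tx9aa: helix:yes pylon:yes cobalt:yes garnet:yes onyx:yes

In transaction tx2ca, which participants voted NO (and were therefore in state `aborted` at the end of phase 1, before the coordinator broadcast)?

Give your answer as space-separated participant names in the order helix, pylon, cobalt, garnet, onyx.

Answer: onyx

Derivation:
Txn tx2ca phase 1: helix yes -> prepared; pylon yes -> prepared; cobalt yes -> prepared; garnet yes -> prepared; onyx no -> aborted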